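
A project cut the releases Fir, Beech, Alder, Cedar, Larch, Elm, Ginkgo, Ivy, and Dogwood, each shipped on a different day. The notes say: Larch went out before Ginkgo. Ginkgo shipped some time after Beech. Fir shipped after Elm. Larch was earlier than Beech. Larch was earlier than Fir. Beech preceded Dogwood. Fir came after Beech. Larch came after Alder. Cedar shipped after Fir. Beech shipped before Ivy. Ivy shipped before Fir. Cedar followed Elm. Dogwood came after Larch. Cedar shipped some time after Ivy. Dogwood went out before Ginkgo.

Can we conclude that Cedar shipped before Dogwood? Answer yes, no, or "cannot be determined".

cannot be determined

No chain of stated constraints runs from Cedar to Dogwood, and none runs from Dogwood to Cedar either.
So the relative order of Cedar and Dogwood is not fixed by the given facts.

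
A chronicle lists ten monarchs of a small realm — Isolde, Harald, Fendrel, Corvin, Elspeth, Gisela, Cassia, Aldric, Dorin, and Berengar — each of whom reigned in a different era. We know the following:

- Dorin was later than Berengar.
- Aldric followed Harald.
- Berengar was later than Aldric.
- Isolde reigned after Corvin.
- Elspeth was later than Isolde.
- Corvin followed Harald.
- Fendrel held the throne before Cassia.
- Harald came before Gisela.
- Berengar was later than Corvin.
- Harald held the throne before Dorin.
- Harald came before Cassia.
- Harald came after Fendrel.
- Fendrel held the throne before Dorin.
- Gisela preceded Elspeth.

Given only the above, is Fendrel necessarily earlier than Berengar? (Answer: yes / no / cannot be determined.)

yes

Chain the constraints: Fendrel → Harald → Corvin → Berengar. Each link is directly stated, so Fendrel comes before Berengar.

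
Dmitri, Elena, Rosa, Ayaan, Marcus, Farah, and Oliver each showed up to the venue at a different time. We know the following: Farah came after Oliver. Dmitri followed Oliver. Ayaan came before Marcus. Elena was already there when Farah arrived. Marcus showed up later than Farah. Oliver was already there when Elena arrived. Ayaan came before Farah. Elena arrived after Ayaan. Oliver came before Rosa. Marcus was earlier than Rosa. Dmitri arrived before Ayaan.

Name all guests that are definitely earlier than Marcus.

Ayaan, Dmitri, Elena, Farah, Oliver

Directly stated before Marcus: Ayaan and Farah.
Dmitri reaches Marcus via Dmitri → Ayaan → Marcus.
Elena reaches Marcus via Elena → Farah → Marcus.
Oliver reaches Marcus via Oliver → Farah → Marcus.
No chain forces Rosa ahead of Marcus.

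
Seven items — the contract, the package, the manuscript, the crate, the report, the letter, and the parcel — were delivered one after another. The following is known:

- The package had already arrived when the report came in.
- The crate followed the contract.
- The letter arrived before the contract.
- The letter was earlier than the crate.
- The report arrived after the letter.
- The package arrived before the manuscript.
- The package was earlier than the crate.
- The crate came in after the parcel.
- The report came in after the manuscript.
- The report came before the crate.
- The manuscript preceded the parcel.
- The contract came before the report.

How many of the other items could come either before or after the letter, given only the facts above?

3

Forced after the letter: the contract, the crate, and the report.
That leaves the manuscript, the package, and the parcel with no forced order relative to the letter — 3.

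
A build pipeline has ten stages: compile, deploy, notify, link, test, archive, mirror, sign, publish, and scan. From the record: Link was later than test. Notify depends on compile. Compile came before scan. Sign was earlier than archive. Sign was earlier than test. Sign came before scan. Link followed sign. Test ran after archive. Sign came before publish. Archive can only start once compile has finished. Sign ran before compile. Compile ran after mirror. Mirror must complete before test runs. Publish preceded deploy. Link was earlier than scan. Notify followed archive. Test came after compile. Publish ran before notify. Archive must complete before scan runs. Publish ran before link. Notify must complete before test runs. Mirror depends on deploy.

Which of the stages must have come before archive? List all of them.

Directly stated before archive: compile and sign.
Deploy reaches archive via deploy → mirror → compile → archive.
Mirror reaches archive via mirror → compile → archive.
Publish reaches archive via publish → deploy → mirror → compile → archive.
No chain forces test (or any of the others) ahead of archive.

compile, deploy, mirror, publish, sign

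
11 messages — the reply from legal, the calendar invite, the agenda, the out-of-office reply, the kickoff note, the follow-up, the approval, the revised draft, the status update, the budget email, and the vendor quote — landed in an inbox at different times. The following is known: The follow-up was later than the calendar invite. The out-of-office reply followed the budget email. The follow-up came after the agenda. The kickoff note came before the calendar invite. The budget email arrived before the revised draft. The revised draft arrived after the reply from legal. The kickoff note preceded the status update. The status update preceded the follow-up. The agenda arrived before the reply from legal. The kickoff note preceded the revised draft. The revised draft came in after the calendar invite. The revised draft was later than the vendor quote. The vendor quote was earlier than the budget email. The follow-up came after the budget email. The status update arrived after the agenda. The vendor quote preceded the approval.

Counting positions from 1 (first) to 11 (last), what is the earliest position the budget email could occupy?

The vendor quote must come before the budget email — 1 forced predecessor.
Nothing else is forced ahead of the budget email, so its earliest slot is position 1 + 1 = 2.

2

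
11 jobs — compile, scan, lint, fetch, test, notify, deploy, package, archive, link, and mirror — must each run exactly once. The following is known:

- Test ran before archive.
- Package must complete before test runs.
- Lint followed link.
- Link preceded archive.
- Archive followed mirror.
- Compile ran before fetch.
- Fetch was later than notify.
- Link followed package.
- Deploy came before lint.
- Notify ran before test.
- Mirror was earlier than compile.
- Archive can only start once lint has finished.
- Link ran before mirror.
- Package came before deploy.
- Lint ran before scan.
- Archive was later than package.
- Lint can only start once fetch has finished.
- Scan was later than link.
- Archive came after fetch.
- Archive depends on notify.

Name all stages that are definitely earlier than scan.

compile, deploy, fetch, link, lint, mirror, notify, package

Directly stated before scan: link and lint.
Compile reaches scan via compile → fetch → lint → scan.
Deploy reaches scan via deploy → lint → scan.
Fetch reaches scan via fetch → lint → scan.
Likewise mirror, notify, and package each reach scan by chaining the stated constraints.
No chain forces test (or any of the others) ahead of scan.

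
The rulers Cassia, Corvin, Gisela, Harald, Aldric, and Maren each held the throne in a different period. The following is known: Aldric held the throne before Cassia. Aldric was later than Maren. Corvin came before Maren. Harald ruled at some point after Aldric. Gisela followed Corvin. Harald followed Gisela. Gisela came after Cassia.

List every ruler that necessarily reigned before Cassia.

Aldric, Corvin, Maren

Directly stated before Cassia: Aldric.
Corvin reaches Cassia via Corvin → Maren → Aldric → Cassia.
Maren reaches Cassia via Maren → Aldric → Cassia.
No chain forces Harald (or any of the others) ahead of Cassia.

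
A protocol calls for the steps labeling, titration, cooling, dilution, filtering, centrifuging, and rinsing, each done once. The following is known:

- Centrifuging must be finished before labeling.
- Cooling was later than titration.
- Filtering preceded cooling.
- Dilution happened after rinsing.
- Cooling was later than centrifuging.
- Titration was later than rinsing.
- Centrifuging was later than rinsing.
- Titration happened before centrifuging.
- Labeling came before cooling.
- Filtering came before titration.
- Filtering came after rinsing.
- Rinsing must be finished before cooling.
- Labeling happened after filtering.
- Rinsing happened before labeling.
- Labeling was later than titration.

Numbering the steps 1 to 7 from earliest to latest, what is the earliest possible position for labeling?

Centrifuging, filtering, rinsing, and titration must all come before labeling — 4 forced predecessors.
Nothing else is forced ahead of labeling, so its earliest slot is position 4 + 1 = 5.

5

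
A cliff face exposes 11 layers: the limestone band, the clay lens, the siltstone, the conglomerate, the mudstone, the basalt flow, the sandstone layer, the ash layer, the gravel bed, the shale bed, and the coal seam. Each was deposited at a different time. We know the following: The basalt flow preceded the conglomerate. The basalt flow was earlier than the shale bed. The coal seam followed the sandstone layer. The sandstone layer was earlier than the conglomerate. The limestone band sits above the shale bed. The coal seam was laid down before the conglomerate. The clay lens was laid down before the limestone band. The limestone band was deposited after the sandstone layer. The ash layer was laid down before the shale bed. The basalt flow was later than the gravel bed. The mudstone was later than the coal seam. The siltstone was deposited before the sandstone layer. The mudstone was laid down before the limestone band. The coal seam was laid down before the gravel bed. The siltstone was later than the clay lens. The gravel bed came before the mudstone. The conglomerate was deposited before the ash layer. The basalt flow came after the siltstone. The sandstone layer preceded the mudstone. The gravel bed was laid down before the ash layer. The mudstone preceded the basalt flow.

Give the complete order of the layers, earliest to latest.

the clay lens, the siltstone, the sandstone layer, the coal seam, the gravel bed, the mudstone, the basalt flow, the conglomerate, the ash layer, the shale bed, the limestone band

The constraints fix every adjacent pair, so only one ordering works:
the clay lens → the siltstone → the sandstone layer → the coal seam → the gravel bed → the mudstone → the basalt flow → the conglomerate → the ash layer → the shale bed → the limestone band.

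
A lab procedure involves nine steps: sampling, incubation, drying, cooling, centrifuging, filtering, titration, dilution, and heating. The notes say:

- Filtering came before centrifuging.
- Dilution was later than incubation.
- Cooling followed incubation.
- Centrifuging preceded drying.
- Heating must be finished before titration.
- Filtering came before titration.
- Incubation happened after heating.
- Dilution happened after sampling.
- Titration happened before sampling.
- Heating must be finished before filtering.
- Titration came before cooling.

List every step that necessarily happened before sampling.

filtering, heating, titration

Directly stated before sampling: titration.
Filtering reaches sampling via filtering → titration → sampling.
Heating reaches sampling via heating → titration → sampling.
No chain forces centrifuging (or any of the others) ahead of sampling.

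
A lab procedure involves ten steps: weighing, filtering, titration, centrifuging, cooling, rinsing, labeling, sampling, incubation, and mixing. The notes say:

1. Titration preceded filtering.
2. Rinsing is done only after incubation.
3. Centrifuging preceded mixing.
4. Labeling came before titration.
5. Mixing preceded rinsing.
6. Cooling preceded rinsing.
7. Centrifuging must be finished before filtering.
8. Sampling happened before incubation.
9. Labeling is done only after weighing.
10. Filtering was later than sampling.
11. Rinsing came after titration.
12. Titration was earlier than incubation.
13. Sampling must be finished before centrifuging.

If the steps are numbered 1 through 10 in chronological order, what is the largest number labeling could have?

6

Labeling must come before filtering, incubation, rinsing, and titration — 4 steps forced after it.
Everything else can be placed before labeling in some valid order, so labeling can sit as late as position 10 − 4 = 6.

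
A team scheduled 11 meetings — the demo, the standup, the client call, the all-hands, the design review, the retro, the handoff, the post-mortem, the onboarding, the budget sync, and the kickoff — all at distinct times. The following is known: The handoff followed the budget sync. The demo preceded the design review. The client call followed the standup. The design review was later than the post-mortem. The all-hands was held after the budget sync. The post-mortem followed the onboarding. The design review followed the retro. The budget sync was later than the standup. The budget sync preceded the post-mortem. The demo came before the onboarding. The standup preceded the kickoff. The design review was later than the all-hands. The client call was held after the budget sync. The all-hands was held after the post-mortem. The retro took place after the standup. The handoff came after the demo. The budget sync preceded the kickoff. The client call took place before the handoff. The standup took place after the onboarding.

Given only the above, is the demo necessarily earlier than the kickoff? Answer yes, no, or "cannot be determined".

yes

Chain the constraints: the demo → the onboarding → the standup → the kickoff. Each link is directly stated, so the demo comes before the kickoff.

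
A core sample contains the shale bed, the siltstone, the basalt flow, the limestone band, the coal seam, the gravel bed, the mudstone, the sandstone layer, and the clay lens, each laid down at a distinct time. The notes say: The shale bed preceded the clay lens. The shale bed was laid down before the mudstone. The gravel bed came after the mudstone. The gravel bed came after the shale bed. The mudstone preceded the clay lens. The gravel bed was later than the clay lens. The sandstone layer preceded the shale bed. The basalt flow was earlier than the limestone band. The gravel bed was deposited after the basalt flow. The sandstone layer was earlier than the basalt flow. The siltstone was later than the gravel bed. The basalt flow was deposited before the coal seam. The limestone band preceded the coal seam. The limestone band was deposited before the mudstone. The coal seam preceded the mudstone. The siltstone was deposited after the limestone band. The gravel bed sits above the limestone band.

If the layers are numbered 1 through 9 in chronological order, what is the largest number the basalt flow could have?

3

The basalt flow must come before the clay lens, the coal seam, the gravel bed, the limestone band, the mudstone, and the siltstone — 6 layers forced after it.
Everything else can be placed before the basalt flow in some valid order, so the basalt flow can sit as late as position 9 − 6 = 3.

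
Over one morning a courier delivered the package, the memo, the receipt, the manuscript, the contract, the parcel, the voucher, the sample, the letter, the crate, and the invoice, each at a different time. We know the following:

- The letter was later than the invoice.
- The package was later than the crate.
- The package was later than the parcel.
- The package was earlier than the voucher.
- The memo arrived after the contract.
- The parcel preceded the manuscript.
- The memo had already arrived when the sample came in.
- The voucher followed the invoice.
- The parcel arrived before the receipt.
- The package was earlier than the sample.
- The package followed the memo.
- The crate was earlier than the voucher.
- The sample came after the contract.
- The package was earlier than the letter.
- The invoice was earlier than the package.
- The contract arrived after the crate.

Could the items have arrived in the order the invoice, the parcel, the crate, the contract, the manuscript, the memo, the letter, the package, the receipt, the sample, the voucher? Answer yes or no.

The constraints require the package before the letter, but in the proposed sequence the letter appears ahead of the package. That one violation is enough.

no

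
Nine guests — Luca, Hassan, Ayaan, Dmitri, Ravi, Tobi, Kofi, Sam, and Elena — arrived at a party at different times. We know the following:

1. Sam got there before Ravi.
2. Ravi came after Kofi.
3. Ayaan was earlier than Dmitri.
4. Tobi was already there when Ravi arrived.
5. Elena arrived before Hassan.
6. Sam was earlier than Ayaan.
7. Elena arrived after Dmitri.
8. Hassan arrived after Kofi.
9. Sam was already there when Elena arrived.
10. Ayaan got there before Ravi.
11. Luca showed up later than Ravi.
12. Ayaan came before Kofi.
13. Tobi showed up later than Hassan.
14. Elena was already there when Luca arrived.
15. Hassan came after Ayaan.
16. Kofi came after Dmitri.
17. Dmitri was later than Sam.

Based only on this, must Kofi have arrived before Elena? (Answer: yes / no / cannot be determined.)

No chain of stated constraints runs from Kofi to Elena, and none runs from Elena to Kofi either.
So the relative order of Kofi and Elena is not fixed by the given facts.

cannot be determined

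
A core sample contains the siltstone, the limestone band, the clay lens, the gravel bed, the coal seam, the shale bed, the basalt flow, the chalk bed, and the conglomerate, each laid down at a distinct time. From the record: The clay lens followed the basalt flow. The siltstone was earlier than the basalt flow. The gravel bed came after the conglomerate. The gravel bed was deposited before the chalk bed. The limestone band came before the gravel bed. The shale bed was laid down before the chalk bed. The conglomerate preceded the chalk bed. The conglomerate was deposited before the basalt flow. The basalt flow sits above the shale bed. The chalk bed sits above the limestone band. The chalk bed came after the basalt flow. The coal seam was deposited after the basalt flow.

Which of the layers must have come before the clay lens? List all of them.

the basalt flow, the conglomerate, the shale bed, the siltstone

Directly stated before the clay lens: the basalt flow.
The conglomerate reaches the clay lens via the conglomerate → the basalt flow → the clay lens.
The shale bed reaches the clay lens via the shale bed → the basalt flow → the clay lens.
The siltstone reaches the clay lens via the siltstone → the basalt flow → the clay lens.
No chain forces the chalk bed (or any of the others) ahead of the clay lens.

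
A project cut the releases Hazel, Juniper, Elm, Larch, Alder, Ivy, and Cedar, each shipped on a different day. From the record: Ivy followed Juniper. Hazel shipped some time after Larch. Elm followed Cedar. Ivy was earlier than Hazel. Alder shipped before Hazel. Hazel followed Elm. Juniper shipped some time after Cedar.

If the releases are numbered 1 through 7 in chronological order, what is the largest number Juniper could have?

5

Juniper must come before Hazel and Ivy — 2 releases forced after it.
Everything else can be placed before Juniper in some valid order, so Juniper can sit as late as position 7 − 2 = 5.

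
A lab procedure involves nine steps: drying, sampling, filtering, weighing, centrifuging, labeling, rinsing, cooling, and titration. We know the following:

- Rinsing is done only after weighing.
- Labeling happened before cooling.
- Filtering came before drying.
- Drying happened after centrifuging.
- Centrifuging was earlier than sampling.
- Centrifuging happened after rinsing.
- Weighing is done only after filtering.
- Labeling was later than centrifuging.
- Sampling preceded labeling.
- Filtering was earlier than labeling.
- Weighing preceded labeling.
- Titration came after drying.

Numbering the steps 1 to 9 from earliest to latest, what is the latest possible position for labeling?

8

Labeling must come before cooling — 1 step forced after it.
Everything else can be placed before labeling in some valid order, so labeling can sit as late as position 9 − 1 = 8.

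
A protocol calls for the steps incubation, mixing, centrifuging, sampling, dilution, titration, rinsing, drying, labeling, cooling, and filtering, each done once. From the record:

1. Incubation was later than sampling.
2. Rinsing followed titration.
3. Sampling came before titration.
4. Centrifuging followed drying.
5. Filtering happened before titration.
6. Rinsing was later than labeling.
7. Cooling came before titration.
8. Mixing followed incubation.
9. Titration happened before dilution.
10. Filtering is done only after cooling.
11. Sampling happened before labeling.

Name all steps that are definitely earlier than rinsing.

cooling, filtering, labeling, sampling, titration

Directly stated before rinsing: labeling and titration.
Cooling reaches rinsing via cooling → titration → rinsing.
Filtering reaches rinsing via filtering → titration → rinsing.
Sampling reaches rinsing via sampling → titration → rinsing.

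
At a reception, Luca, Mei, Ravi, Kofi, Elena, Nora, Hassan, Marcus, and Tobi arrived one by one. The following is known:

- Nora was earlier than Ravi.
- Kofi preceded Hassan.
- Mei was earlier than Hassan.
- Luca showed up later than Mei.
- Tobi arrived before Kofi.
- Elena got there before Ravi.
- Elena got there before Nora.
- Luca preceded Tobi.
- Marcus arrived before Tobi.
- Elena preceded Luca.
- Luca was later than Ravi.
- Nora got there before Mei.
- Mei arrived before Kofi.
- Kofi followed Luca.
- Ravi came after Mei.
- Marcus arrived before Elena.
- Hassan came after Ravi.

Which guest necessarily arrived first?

Marcus has a chain of constraints placing them before every other guest, so Marcus must be first.

Marcus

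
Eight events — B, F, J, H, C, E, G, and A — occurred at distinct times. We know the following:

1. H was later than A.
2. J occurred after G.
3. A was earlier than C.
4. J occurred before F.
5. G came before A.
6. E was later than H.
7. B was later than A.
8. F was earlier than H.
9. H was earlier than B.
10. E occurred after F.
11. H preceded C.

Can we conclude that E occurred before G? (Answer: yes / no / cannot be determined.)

no

Tracing the constraints gives G → A → H → E, so G must come before E.
That means E cannot be before G.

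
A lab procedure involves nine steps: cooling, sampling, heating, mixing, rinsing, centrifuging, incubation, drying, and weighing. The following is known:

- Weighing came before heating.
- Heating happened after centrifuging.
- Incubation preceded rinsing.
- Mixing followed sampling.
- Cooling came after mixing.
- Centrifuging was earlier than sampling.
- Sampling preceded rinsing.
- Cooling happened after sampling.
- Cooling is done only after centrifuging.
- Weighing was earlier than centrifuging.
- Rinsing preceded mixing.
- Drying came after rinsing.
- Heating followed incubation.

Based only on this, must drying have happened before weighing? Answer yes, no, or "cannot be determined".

Tracing the constraints gives weighing → centrifuging → sampling → rinsing → drying, so weighing must come before drying.
That means drying cannot be before weighing.

no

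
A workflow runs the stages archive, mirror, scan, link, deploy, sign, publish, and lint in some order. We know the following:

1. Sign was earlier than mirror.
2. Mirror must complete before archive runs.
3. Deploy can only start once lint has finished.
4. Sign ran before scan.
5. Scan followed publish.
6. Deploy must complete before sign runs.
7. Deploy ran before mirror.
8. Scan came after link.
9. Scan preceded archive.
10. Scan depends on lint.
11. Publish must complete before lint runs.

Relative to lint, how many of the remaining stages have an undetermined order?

Forced before lint: publish; forced after lint: archive, deploy, mirror, scan, and sign.
That leaves link with no forced order relative to lint — 1.

1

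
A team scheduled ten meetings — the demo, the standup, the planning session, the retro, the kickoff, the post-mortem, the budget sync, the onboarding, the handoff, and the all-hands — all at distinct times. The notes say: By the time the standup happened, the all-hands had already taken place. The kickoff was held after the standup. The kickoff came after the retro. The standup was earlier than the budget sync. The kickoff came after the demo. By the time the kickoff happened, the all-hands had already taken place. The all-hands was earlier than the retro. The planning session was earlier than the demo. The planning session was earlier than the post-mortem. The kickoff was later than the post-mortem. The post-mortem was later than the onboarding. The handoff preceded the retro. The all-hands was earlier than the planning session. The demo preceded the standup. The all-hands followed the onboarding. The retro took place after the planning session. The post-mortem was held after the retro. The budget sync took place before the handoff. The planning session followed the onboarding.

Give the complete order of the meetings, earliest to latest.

the onboarding, the all-hands, the planning session, the demo, the standup, the budget sync, the handoff, the retro, the post-mortem, the kickoff

The constraints fix every adjacent pair, so only one ordering works:
the onboarding → the all-hands → the planning session → the demo → the standup → the budget sync → the handoff → the retro → the post-mortem → the kickoff.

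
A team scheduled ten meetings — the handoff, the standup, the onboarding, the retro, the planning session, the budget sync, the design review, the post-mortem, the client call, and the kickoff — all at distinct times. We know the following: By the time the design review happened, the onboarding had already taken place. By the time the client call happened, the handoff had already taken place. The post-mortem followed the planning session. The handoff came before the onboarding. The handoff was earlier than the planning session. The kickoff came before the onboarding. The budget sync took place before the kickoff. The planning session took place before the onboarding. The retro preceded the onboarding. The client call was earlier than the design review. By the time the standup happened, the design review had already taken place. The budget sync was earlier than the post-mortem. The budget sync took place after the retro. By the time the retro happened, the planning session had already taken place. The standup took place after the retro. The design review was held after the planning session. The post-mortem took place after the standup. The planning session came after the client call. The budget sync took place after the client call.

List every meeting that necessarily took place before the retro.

the client call, the handoff, the planning session

Directly stated before the retro: the planning session.
The client call reaches the retro via the client call → the planning session → the retro.
The handoff reaches the retro via the handoff → the planning session → the retro.
No chain forces the budget sync (or any of the others) ahead of the retro.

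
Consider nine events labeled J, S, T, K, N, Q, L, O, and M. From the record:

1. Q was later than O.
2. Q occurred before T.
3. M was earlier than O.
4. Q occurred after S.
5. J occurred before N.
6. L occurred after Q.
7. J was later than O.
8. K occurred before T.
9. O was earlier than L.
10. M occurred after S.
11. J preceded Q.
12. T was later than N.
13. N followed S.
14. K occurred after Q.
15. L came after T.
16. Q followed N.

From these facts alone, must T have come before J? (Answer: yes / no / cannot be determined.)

no

Tracing the constraints gives J → Q → T, so J must come before T.
That means T cannot be before J.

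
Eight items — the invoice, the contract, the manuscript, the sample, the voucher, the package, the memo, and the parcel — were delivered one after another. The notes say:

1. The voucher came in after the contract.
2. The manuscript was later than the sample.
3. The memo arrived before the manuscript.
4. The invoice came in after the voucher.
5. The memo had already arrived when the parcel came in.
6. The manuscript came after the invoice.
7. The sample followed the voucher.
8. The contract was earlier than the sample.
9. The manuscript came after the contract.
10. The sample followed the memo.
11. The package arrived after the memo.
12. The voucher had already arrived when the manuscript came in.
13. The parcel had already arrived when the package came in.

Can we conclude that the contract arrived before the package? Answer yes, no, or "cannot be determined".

No chain of stated constraints runs from the contract to the package, and none runs from the package to the contract either.
So the relative order of the contract and the package is not fixed by the given facts.

cannot be determined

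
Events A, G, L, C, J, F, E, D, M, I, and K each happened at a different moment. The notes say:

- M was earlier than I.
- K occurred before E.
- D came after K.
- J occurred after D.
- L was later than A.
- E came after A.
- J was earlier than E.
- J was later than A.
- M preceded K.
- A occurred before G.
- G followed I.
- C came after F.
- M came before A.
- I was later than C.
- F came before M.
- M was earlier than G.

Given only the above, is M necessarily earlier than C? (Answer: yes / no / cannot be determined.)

cannot be determined

No chain of stated constraints runs from M to C, and none runs from C to M either.
So the relative order of M and C is not fixed by the given facts.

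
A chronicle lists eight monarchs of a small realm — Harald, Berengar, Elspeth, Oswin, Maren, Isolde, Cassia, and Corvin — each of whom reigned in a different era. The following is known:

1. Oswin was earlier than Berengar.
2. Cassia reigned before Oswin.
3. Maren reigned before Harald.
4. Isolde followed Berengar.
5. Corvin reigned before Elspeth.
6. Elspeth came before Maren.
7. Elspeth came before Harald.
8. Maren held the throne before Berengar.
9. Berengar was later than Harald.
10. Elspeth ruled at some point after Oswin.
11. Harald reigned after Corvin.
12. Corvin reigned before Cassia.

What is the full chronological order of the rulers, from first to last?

The constraints fix every adjacent pair, so only one ordering works:
Corvin → Cassia → Oswin → Elspeth → Maren → Harald → Berengar → Isolde.

Corvin, Cassia, Oswin, Elspeth, Maren, Harald, Berengar, Isolde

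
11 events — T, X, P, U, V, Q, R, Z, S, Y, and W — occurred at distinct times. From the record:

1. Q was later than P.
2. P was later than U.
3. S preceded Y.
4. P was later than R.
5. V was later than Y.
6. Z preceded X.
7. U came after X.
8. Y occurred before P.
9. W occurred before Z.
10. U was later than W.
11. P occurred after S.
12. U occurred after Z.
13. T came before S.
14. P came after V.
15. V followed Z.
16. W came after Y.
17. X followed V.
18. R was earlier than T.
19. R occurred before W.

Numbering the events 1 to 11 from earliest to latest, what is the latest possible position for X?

8

X must come before P, Q, and U — 3 events forced after it.
Everything else can be placed before X in some valid order, so X can sit as late as position 11 − 3 = 8.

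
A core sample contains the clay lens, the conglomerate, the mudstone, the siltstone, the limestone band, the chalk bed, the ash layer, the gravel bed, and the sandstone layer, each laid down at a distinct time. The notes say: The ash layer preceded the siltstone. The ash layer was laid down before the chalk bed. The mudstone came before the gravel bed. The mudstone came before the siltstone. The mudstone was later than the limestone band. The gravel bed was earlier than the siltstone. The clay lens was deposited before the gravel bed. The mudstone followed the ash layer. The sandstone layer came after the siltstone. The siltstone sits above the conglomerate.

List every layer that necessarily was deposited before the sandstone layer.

Directly stated before the sandstone layer: the siltstone.
The ash layer reaches the sandstone layer via the ash layer → the siltstone → the sandstone layer.
The clay lens reaches the sandstone layer via the clay lens → the gravel bed → the siltstone → the sandstone layer.
The conglomerate reaches the sandstone layer via the conglomerate → the siltstone → the sandstone layer.
Likewise the gravel bed, the limestone band, and the mudstone each reach the sandstone layer by chaining the stated constraints.
No chain forces the chalk bed ahead of the sandstone layer.

the ash layer, the clay lens, the conglomerate, the gravel bed, the limestone band, the mudstone, the siltstone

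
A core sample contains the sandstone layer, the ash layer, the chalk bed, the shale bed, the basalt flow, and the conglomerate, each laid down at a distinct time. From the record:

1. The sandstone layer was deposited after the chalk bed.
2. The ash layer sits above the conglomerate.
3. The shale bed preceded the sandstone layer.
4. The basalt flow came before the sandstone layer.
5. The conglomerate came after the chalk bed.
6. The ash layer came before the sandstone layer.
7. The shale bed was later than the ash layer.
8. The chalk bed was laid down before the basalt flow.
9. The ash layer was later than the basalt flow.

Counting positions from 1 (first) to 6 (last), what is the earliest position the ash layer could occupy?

The basalt flow, the chalk bed, and the conglomerate must all come before the ash layer — 3 forced predecessors.
Nothing else is forced ahead of the ash layer, so its earliest slot is position 3 + 1 = 4.

4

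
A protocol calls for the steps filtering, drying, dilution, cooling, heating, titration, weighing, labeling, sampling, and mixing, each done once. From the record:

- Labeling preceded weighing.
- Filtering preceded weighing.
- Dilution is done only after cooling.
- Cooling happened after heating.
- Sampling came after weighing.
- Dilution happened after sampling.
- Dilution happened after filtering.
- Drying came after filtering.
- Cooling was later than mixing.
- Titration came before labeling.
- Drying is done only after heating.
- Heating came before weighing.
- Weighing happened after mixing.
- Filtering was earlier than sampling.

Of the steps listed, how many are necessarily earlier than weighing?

Directly stated before weighing: filtering, heating, labeling, and mixing.
Titration reaches weighing via titration → labeling → weighing.
That's filtering, heating, labeling, mixing, and titration — 5 in all.

5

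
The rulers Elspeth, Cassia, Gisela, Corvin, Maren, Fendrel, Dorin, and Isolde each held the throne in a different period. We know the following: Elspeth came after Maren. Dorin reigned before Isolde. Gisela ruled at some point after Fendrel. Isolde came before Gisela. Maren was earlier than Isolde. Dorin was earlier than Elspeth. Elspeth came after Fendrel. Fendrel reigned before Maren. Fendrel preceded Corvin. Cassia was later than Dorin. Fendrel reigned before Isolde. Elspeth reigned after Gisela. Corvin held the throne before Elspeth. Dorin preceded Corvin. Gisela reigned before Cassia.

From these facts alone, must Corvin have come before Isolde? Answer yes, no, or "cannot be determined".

No chain of stated constraints runs from Corvin to Isolde, and none runs from Isolde to Corvin either.
So the relative order of Corvin and Isolde is not fixed by the given facts.

cannot be determined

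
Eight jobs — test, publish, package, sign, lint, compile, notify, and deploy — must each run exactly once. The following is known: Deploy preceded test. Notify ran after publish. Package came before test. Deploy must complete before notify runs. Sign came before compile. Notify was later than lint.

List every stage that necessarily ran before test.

Directly stated before test: deploy and package.
No chain forces notify (or any of the others) ahead of test.

deploy, package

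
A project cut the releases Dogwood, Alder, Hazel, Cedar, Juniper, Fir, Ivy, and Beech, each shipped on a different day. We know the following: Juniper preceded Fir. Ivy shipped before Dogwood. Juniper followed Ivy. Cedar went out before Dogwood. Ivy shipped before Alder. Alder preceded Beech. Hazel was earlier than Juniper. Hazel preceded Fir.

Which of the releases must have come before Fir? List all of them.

Hazel, Ivy, Juniper

Directly stated before Fir: Hazel and Juniper.
Ivy reaches Fir via Ivy → Juniper → Fir.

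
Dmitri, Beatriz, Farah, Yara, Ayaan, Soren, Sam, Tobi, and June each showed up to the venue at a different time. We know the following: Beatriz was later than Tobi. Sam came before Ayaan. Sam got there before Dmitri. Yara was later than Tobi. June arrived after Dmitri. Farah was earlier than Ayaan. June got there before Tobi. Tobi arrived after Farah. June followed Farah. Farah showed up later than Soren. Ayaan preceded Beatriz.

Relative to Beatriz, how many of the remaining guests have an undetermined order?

1

Forced before Beatriz: Ayaan, Dmitri, Farah, June, Sam, Soren, and Tobi.
That leaves Yara with no forced order relative to Beatriz — 1.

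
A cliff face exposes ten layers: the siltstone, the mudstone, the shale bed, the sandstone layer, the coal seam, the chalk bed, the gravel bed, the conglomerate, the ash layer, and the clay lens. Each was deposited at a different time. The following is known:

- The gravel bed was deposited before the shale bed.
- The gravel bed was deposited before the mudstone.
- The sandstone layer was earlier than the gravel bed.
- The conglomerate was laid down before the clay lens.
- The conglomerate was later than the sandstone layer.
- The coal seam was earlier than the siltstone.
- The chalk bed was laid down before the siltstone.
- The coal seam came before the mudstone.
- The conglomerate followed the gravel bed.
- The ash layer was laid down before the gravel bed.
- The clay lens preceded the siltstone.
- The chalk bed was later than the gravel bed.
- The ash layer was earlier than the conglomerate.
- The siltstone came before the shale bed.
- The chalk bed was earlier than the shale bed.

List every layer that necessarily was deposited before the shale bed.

the ash layer, the chalk bed, the clay lens, the coal seam, the conglomerate, the gravel bed, the sandstone layer, the siltstone

Directly stated before the shale bed: the chalk bed, the gravel bed, and the siltstone.
The ash layer reaches the shale bed via the ash layer → the gravel bed → the shale bed.
The clay lens reaches the shale bed via the clay lens → the siltstone → the shale bed.
The coal seam reaches the shale bed via the coal seam → the siltstone → the shale bed.
Likewise the conglomerate and the sandstone layer each reach the shale bed by chaining the stated constraints.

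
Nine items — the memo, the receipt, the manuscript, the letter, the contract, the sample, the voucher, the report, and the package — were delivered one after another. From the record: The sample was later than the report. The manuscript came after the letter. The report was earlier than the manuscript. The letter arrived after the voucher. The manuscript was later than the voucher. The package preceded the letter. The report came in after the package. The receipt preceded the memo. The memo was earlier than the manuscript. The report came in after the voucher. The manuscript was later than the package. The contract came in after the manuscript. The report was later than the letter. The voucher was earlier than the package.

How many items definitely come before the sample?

Directly stated before the sample: the report.
The letter reaches the sample via the letter → the report → the sample.
The package reaches the sample via the package → the report → the sample.
The voucher reaches the sample via the voucher → the report → the sample.
That's the letter, the package, the report, and the voucher — 4 in all.

4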